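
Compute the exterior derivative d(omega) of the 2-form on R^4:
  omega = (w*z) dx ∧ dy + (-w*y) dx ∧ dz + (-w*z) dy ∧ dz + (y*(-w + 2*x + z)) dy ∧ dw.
d(omega) = (2*w) dx ∧ dy ∧ dz + (2*y + z) dx ∧ dy ∧ dw + (-y) dx ∧ dz ∧ dw + (-y - z) dy ∧ dz ∧ dw

For a 2-form omega = sum_{i<j} g_{ij} dx_i ∧ dx_j, the exterior derivative is
  d(omega) = sum_{i<j} d(g_{ij}) ∧ dx_i ∧ dx_j = sum_{i<j, k} (∂g_{ij}/∂x_k) dx_k ∧ dx_i ∧ dx_j.
Expand each term, using dx_k ∧ dx_i ∧ dx_j = sgn(permutation) dx_{(a)} ∧ dx_{(b)} ∧ dx_{(c)} with (a < b < c) sorted:
  d(w*z) includes (∂/∂z)(w*z) dz = (w) dz, which multiplied by dx ∧ dy gives (w) dx ∧ dy ∧ dz
  d(w*z) includes (∂/∂w)(w*z) dw = (z) dw, which multiplied by dx ∧ dy gives (z) dx ∧ dy ∧ dw
  d(-w*y) includes (∂/∂y)(-w*y) dy = (-w) dy, which multiplied by dx ∧ dz gives (w) dx ∧ dy ∧ dz
  d(-w*y) includes (∂/∂w)(-w*y) dw = (-y) dw, which multiplied by dx ∧ dz gives (-y) dx ∧ dz ∧ dw
  d(-w*z) includes (∂/∂w)(-w*z) dw = (-z) dw, which multiplied by dy ∧ dz gives (-z) dy ∧ dz ∧ dw
  d(y*(-w + 2*x + z)) includes (∂/∂x)(y*(-w + 2*x + z)) dx = (2*y) dx, which multiplied by dy ∧ dw gives (2*y) dx ∧ dy ∧ dw
  d(y*(-w + 2*x + z)) includes (∂/∂z)(y*(-w + 2*x + z)) dz = (y) dz, which multiplied by dy ∧ dw gives (-y) dy ∧ dz ∧ dw
Collecting like 3-forms: d(omega) = (2*w) dx ∧ dy ∧ dz + (2*y + z) dx ∧ dy ∧ dw + (-y) dx ∧ dz ∧ dw + (-y - z) dy ∧ dz ∧ dw.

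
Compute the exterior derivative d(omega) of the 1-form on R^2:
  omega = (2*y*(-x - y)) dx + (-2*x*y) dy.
d(omega) = (2*x + 2*y) dx ∧ dy

For a 1-form omega = sum_i f_i dx_i, the exterior derivative is
  d(omega) = sum_{i < j} (∂f_j/∂x_i - ∂f_i/∂x_j) dx_i ∧ dx_j.
  coefficient of dx ∧ dy: ∂f_2/∂x - ∂f_1/∂y = ∂(-2*x*y)/∂x - ∂(2*y*(-x - y))/∂y = 2*x + 2*y
Assembling: d(omega) = (2*x + 2*y) dx ∧ dy.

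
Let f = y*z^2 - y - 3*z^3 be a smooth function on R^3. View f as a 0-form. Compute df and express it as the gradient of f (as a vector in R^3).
df = (0) dx + (z^2 - 1) dy + (z*(2*y - 9*z)) dz; grad f = (0, z^2 - 1, z*(2*y - 9*z))

For a 0-form f, d f = (∂f/∂x) dx + (∂f/∂y) dy + (∂f/∂z) dz. The components of the vector representation are exactly the entries of grad f in Cartesian coordinates:
  ∂f/∂x = 0
  ∂f/∂y = z^2 - 1
  ∂f/∂z = z*(2*y - 9*z).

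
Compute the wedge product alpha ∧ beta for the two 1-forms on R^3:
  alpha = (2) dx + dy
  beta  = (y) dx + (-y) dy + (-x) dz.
alpha ∧ beta = (-3*y) dx ∧ dy + (-2*x) dx ∧ dz + (-x) dy ∧ dz

Distribute the wedge, using dx_i ∧ dx_j = -dx_j ∧ dx_i and dx_i ∧ dx_i = 0. For each pair (i, j) with i < j, the coefficient of dx_i ∧ dx_j in alpha ∧ beta is (alpha_i * beta_j - alpha_j * beta_i). Collecting: alpha ∧ beta = (-3*y) dx ∧ dy + (-2*x) dx ∧ dz + (-x) dy ∧ dz.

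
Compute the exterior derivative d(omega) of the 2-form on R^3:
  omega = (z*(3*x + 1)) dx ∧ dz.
d(omega) = 0

For a 2-form omega = sum_{i<j} g_{ij} dx_i ∧ dx_j, the exterior derivative is
  d(omega) = sum_{i<j} d(g_{ij}) ∧ dx_i ∧ dx_j = sum_{i<j, k} (∂g_{ij}/∂x_k) dx_k ∧ dx_i ∧ dx_j.
Expand each term, using dx_k ∧ dx_i ∧ dx_j = sgn(permutation) dx_{(a)} ∧ dx_{(b)} ∧ dx_{(c)} with (a < b < c) sorted:

Collecting like 3-forms: d(omega) = 0.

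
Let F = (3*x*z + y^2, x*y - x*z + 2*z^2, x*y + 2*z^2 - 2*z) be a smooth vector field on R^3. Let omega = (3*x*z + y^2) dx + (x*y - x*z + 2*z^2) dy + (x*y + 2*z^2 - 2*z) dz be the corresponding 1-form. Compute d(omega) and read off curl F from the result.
d(omega) = (2*x - 4*z) dy ∧ dz + (3*x - y) dz ∧ dx + (-y - z) dx ∧ dy; curl F = (2*x - 4*z, 3*x - y, -y - z)

d omega = sum_{i<j} (∂f_j/∂x_i - ∂f_i/∂x_j) dx_i ∧ dx_j. Under the identification (dy ∧ dz, dz ∧ dx, dx ∧ dy) ↔ (e_x, e_y, e_z), the coefficients are exactly the components of curl F. Compute:
  ∂R/∂y - ∂Q/∂z = (x) - (-x + 4*z) = 2*x - 4*z
  ∂P/∂z - ∂R/∂x = (3*x) - (y) = 3*x - y
  ∂Q/∂x - ∂P/∂y = (y - z) - (2*y) = -y - z.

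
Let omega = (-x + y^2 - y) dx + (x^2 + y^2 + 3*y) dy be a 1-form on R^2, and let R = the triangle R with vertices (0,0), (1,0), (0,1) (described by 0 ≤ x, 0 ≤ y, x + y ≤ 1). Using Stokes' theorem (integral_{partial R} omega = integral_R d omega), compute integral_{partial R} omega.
integral_(partial R) omega = 1/2

Stokes: integral_partial_R omega = integral_R d omega with d omega = (∂Q/∂x - ∂P/∂y) dx ∧ dy.
  ∂Q/∂x = 2*x
  ∂P/∂y = 2*y - 1
  integrand = ∂Q/∂x - ∂P/∂y = 2*x - 2*y + 1.
Integrating over R: integral_0^1 integral_0^{1-x} (2*x - 2*y + 1) dy dx = 1/2.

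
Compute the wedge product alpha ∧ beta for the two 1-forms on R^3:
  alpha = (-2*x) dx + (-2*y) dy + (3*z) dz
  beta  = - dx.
alpha ∧ beta = (-2*y) dx ∧ dy + (3*z) dx ∧ dz

Distribute the wedge, using dx_i ∧ dx_j = -dx_j ∧ dx_i and dx_i ∧ dx_i = 0. For each pair (i, j) with i < j, the coefficient of dx_i ∧ dx_j in alpha ∧ beta is (alpha_i * beta_j - alpha_j * beta_i). Collecting: alpha ∧ beta = (-2*y) dx ∧ dy + (3*z) dx ∧ dz.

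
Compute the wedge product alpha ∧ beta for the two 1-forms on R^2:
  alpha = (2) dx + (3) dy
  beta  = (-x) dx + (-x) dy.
alpha ∧ beta = (x) dx ∧ dy

Distribute the wedge, using dx_i ∧ dx_j = -dx_j ∧ dx_i and dx_i ∧ dx_i = 0. For each pair (i, j) with i < j, the coefficient of dx_i ∧ dx_j in alpha ∧ beta is (alpha_i * beta_j - alpha_j * beta_i). Collecting: alpha ∧ beta = (x) dx ∧ dy.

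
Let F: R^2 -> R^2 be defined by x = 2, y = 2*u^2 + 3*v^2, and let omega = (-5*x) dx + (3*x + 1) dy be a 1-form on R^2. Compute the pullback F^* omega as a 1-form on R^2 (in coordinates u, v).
F^* omega = (28*u) du + (42*v) dv

Using F^*(f dg) = (f ∘ F) d(g ∘ F), substitute each coordinate x_i by F_i(u, v) in f_i, and replace dx_i by d F_i = (∂F_i/∂u) du + (∂F_i/∂v) dv.
  For the x component: f_1(F) = -10; d F_1 = (0) du + (0) dv
  For the y component: f_2(F) = 7; d F_2 = (4*u) du + (6*v) dv
Combining and collecting du, dv coefficients:
  coeff of du: 28*u
  coeff of dv: 42*v
F^* omega = (28*u) du + (42*v) dv.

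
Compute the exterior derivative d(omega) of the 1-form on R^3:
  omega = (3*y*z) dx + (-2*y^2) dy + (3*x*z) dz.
d(omega) = (-3*z) dx ∧ dy + (-3*y + 3*z) dx ∧ dz

For a 1-form omega = sum_i f_i dx_i, the exterior derivative is
  d(omega) = sum_{i < j} (∂f_j/∂x_i - ∂f_i/∂x_j) dx_i ∧ dx_j.
  coefficient of dx ∧ dy: ∂f_2/∂x - ∂f_1/∂y = ∂(-2*y^2)/∂x - ∂(3*y*z)/∂y = -3*z
  coefficient of dx ∧ dz: ∂f_3/∂x - ∂f_1/∂z = ∂(3*x*z)/∂x - ∂(3*y*z)/∂z = -3*y + 3*z
Assembling: d(omega) = (-3*z) dx ∧ dy + (-3*y + 3*z) dx ∧ dz.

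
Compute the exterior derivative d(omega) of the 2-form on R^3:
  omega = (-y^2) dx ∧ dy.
d(omega) = 0

For a 2-form omega = sum_{i<j} g_{ij} dx_i ∧ dx_j, the exterior derivative is
  d(omega) = sum_{i<j} d(g_{ij}) ∧ dx_i ∧ dx_j = sum_{i<j, k} (∂g_{ij}/∂x_k) dx_k ∧ dx_i ∧ dx_j.
Expand each term, using dx_k ∧ dx_i ∧ dx_j = sgn(permutation) dx_{(a)} ∧ dx_{(b)} ∧ dx_{(c)} with (a < b < c) sorted:

Collecting like 3-forms: d(omega) = 0.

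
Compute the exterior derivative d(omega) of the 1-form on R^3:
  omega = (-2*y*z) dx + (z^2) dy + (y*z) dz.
d(omega) = (2*z) dx ∧ dy + (2*y) dx ∧ dz + (-z) dy ∧ dz

For a 1-form omega = sum_i f_i dx_i, the exterior derivative is
  d(omega) = sum_{i < j} (∂f_j/∂x_i - ∂f_i/∂x_j) dx_i ∧ dx_j.
  coefficient of dx ∧ dy: ∂f_2/∂x - ∂f_1/∂y = ∂(z^2)/∂x - ∂(-2*y*z)/∂y = 2*z
  coefficient of dx ∧ dz: ∂f_3/∂x - ∂f_1/∂z = ∂(y*z)/∂x - ∂(-2*y*z)/∂z = 2*y
  coefficient of dy ∧ dz: ∂f_3/∂y - ∂f_2/∂z = ∂(y*z)/∂y - ∂(z^2)/∂z = -z
Assembling: d(omega) = (2*z) dx ∧ dy + (2*y) dx ∧ dz + (-z) dy ∧ dz.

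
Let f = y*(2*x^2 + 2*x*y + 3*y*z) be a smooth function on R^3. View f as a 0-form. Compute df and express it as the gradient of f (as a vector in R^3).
df = (2*y*(2*x + y)) dx + (2*x^2 + 4*x*y + 6*y*z) dy + (3*y^2) dz; grad f = (2*y*(2*x + y), 2*x^2 + 4*x*y + 6*y*z, 3*y^2)

For a 0-form f, d f = (∂f/∂x) dx + (∂f/∂y) dy + (∂f/∂z) dz. The components of the vector representation are exactly the entries of grad f in Cartesian coordinates:
  ∂f/∂x = 2*y*(2*x + y)
  ∂f/∂y = 2*x^2 + 4*x*y + 6*y*z
  ∂f/∂z = 3*y^2.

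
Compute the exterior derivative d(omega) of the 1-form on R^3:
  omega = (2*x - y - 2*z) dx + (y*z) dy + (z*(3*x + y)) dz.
d(omega) = (1) dx ∧ dy + (3*z + 2) dx ∧ dz + (-y + z) dy ∧ dz

For a 1-form omega = sum_i f_i dx_i, the exterior derivative is
  d(omega) = sum_{i < j} (∂f_j/∂x_i - ∂f_i/∂x_j) dx_i ∧ dx_j.
  coefficient of dx ∧ dy: ∂f_2/∂x - ∂f_1/∂y = ∂(y*z)/∂x - ∂(2*x - y - 2*z)/∂y = 1
  coefficient of dx ∧ dz: ∂f_3/∂x - ∂f_1/∂z = ∂(z*(3*x + y))/∂x - ∂(2*x - y - 2*z)/∂z = 3*z + 2
  coefficient of dy ∧ dz: ∂f_3/∂y - ∂f_2/∂z = ∂(z*(3*x + y))/∂y - ∂(y*z)/∂z = -y + z
Assembling: d(omega) = (1) dx ∧ dy + (3*z + 2) dx ∧ dz + (-y + z) dy ∧ dz.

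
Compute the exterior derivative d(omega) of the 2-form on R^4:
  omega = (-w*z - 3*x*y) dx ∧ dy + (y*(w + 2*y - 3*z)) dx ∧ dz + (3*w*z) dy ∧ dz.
d(omega) = (-2*w - 4*y + 3*z) dx ∧ dy ∧ dz + (-z) dx ∧ dy ∧ dw + (y) dx ∧ dz ∧ dw + (3*z) dy ∧ dz ∧ dw

For a 2-form omega = sum_{i<j} g_{ij} dx_i ∧ dx_j, the exterior derivative is
  d(omega) = sum_{i<j} d(g_{ij}) ∧ dx_i ∧ dx_j = sum_{i<j, k} (∂g_{ij}/∂x_k) dx_k ∧ dx_i ∧ dx_j.
Expand each term, using dx_k ∧ dx_i ∧ dx_j = sgn(permutation) dx_{(a)} ∧ dx_{(b)} ∧ dx_{(c)} with (a < b < c) sorted:
  d(-w*z - 3*x*y) includes (∂/∂z)(-w*z - 3*x*y) dz = (-w) dz, which multiplied by dx ∧ dy gives (-w) dx ∧ dy ∧ dz
  d(-w*z - 3*x*y) includes (∂/∂w)(-w*z - 3*x*y) dw = (-z) dw, which multiplied by dx ∧ dy gives (-z) dx ∧ dy ∧ dw
  d(y*(w + 2*y - 3*z)) includes (∂/∂y)(y*(w + 2*y - 3*z)) dy = (w + 4*y - 3*z) dy, which multiplied by dx ∧ dz gives (-w - 4*y + 3*z) dx ∧ dy ∧ dz
  d(y*(w + 2*y - 3*z)) includes (∂/∂w)(y*(w + 2*y - 3*z)) dw = (y) dw, which multiplied by dx ∧ dz gives (y) dx ∧ dz ∧ dw
  d(3*w*z) includes (∂/∂w)(3*w*z) dw = (3*z) dw, which multiplied by dy ∧ dz gives (3*z) dy ∧ dz ∧ dw
Collecting like 3-forms: d(omega) = (-2*w - 4*y + 3*z) dx ∧ dy ∧ dz + (-z) dx ∧ dy ∧ dw + (y) dx ∧ dz ∧ dw + (3*z) dy ∧ dz ∧ dw.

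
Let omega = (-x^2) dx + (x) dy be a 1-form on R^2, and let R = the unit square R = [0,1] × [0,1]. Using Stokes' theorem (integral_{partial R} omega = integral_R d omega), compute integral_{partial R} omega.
integral_(partial R) omega = 1

Stokes: integral_partial_R omega = integral_R d omega with d omega = (∂Q/∂x - ∂P/∂y) dx ∧ dy.
  ∂Q/∂x = 1
  ∂P/∂y = 0
  integrand = ∂Q/∂x - ∂P/∂y = 1.
Integrating over R: integral_0^1 integral_0^1 (1) dx dy = 1.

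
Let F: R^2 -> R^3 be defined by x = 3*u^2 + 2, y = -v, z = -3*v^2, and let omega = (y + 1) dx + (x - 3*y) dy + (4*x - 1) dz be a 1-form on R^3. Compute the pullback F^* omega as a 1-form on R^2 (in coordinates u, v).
F^* omega = (6*u*(1 - v)) du + (-72*u^2*v - 3*u^2 - 45*v - 2) dv

Using F^*(f dg) = (f ∘ F) d(g ∘ F), substitute each coordinate x_i by F_i(u, v) in f_i, and replace dx_i by d F_i = (∂F_i/∂u) du + (∂F_i/∂v) dv.
  For the x component: f_1(F) = 1 - v; d F_1 = (6*u) du + (0) dv
  For the y component: f_2(F) = 3*u^2 + 3*v + 2; d F_2 = (0) du + (-1) dv
  For the z component: f_3(F) = 12*u^2 + 7; d F_3 = (0) du + (-6*v) dv
Combining and collecting du, dv coefficients:
  coeff of du: 6*u*(1 - v)
  coeff of dv: -72*u^2*v - 3*u^2 - 45*v - 2
F^* omega = (6*u*(1 - v)) du + (-72*u^2*v - 3*u^2 - 45*v - 2) dv.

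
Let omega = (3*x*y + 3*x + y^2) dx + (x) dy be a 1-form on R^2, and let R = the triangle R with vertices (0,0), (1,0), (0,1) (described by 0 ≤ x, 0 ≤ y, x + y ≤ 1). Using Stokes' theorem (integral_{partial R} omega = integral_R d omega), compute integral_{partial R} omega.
integral_(partial R) omega = -1/3

Stokes: integral_partial_R omega = integral_R d omega with d omega = (∂Q/∂x - ∂P/∂y) dx ∧ dy.
  ∂Q/∂x = 1
  ∂P/∂y = 3*x + 2*y
  integrand = ∂Q/∂x - ∂P/∂y = -3*x - 2*y + 1.
Integrating over R: integral_0^1 integral_0^{1-x} (-3*x - 2*y + 1) dy dx = -1/3.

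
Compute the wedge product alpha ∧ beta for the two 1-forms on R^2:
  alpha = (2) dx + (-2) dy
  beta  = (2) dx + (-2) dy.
alpha ∧ beta = 0

Distribute the wedge, using dx_i ∧ dx_j = -dx_j ∧ dx_i and dx_i ∧ dx_i = 0. For each pair (i, j) with i < j, the coefficient of dx_i ∧ dx_j in alpha ∧ beta is (alpha_i * beta_j - alpha_j * beta_i). Collecting: alpha ∧ beta = 0.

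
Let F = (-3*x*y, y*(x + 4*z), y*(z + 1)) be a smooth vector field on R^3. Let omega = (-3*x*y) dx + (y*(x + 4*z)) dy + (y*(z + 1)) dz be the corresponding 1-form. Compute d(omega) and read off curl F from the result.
d(omega) = (-4*y + z + 1) dy ∧ dz + (0) dz ∧ dx + (3*x + y) dx ∧ dy; curl F = (-4*y + z + 1, 0, 3*x + y)

d omega = sum_{i<j} (∂f_j/∂x_i - ∂f_i/∂x_j) dx_i ∧ dx_j. Under the identification (dy ∧ dz, dz ∧ dx, dx ∧ dy) ↔ (e_x, e_y, e_z), the coefficients are exactly the components of curl F. Compute:
  ∂R/∂y - ∂Q/∂z = (z + 1) - (4*y) = -4*y + z + 1
  ∂P/∂z - ∂R/∂x = (0) - (0) = 0
  ∂Q/∂x - ∂P/∂y = (y) - (-3*x) = 3*x + y.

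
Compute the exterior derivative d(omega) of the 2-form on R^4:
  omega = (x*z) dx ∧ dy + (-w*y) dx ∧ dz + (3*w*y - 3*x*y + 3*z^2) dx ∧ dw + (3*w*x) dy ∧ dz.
d(omega) = (4*w + x) dx ∧ dy ∧ dz + (-y - 6*z) dx ∧ dz ∧ dw + (-3*w + 3*x) dx ∧ dy ∧ dw + (3*x) dy ∧ dz ∧ dw

For a 2-form omega = sum_{i<j} g_{ij} dx_i ∧ dx_j, the exterior derivative is
  d(omega) = sum_{i<j} d(g_{ij}) ∧ dx_i ∧ dx_j = sum_{i<j, k} (∂g_{ij}/∂x_k) dx_k ∧ dx_i ∧ dx_j.
Expand each term, using dx_k ∧ dx_i ∧ dx_j = sgn(permutation) dx_{(a)} ∧ dx_{(b)} ∧ dx_{(c)} with (a < b < c) sorted:
  d(x*z) includes (∂/∂z)(x*z) dz = (x) dz, which multiplied by dx ∧ dy gives (x) dx ∧ dy ∧ dz
  d(-w*y) includes (∂/∂y)(-w*y) dy = (-w) dy, which multiplied by dx ∧ dz gives (w) dx ∧ dy ∧ dz
  d(-w*y) includes (∂/∂w)(-w*y) dw = (-y) dw, which multiplied by dx ∧ dz gives (-y) dx ∧ dz ∧ dw
  d(3*w*y - 3*x*y + 3*z^2) includes (∂/∂y)(3*w*y - 3*x*y + 3*z^2) dy = (3*w - 3*x) dy, which multiplied by dx ∧ dw gives (-3*w + 3*x) dx ∧ dy ∧ dw
  d(3*w*y - 3*x*y + 3*z^2) includes (∂/∂z)(3*w*y - 3*x*y + 3*z^2) dz = (6*z) dz, which multiplied by dx ∧ dw gives (-6*z) dx ∧ dz ∧ dw
  d(3*w*x) includes (∂/∂x)(3*w*x) dx = (3*w) dx, which multiplied by dy ∧ dz gives (3*w) dx ∧ dy ∧ dz
  d(3*w*x) includes (∂/∂w)(3*w*x) dw = (3*x) dw, which multiplied by dy ∧ dz gives (3*x) dy ∧ dz ∧ dw
Collecting like 3-forms: d(omega) = (4*w + x) dx ∧ dy ∧ dz + (-y - 6*z) dx ∧ dz ∧ dw + (-3*w + 3*x) dx ∧ dy ∧ dw + (3*x) dy ∧ dz ∧ dw.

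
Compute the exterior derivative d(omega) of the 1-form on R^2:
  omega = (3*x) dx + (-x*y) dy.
d(omega) = (-y) dx ∧ dy

For a 1-form omega = sum_i f_i dx_i, the exterior derivative is
  d(omega) = sum_{i < j} (∂f_j/∂x_i - ∂f_i/∂x_j) dx_i ∧ dx_j.
  coefficient of dx ∧ dy: ∂f_2/∂x - ∂f_1/∂y = ∂(-x*y)/∂x - ∂(3*x)/∂y = -y
Assembling: d(omega) = (-y) dx ∧ dy.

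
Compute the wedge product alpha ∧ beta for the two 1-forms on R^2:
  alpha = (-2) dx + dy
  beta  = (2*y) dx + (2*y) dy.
alpha ∧ beta = (-6*y) dx ∧ dy

Distribute the wedge, using dx_i ∧ dx_j = -dx_j ∧ dx_i and dx_i ∧ dx_i = 0. For each pair (i, j) with i < j, the coefficient of dx_i ∧ dx_j in alpha ∧ beta is (alpha_i * beta_j - alpha_j * beta_i). Collecting: alpha ∧ beta = (-6*y) dx ∧ dy.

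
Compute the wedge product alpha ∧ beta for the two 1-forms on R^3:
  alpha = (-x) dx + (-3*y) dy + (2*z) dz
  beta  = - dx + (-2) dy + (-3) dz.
alpha ∧ beta = (2*x - 3*y) dx ∧ dy + (3*x + 2*z) dx ∧ dz + (9*y + 4*z) dy ∧ dz

Distribute the wedge, using dx_i ∧ dx_j = -dx_j ∧ dx_i and dx_i ∧ dx_i = 0. For each pair (i, j) with i < j, the coefficient of dx_i ∧ dx_j in alpha ∧ beta is (alpha_i * beta_j - alpha_j * beta_i). Collecting: alpha ∧ beta = (2*x - 3*y) dx ∧ dy + (3*x + 2*z) dx ∧ dz + (9*y + 4*z) dy ∧ dz.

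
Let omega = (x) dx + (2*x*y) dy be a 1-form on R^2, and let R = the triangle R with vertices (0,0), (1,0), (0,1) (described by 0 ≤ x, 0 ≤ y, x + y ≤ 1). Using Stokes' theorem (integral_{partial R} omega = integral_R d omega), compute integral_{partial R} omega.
integral_(partial R) omega = 1/3

Stokes: integral_partial_R omega = integral_R d omega with d omega = (∂Q/∂x - ∂P/∂y) dx ∧ dy.
  ∂Q/∂x = 2*y
  ∂P/∂y = 0
  integrand = ∂Q/∂x - ∂P/∂y = 2*y.
Integrating over R: integral_0^1 integral_0^{1-x} (2*y) dy dx = 1/3.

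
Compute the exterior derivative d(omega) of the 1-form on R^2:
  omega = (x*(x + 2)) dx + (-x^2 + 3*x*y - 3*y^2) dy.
d(omega) = (-2*x + 3*y) dx ∧ dy

For a 1-form omega = sum_i f_i dx_i, the exterior derivative is
  d(omega) = sum_{i < j} (∂f_j/∂x_i - ∂f_i/∂x_j) dx_i ∧ dx_j.
  coefficient of dx ∧ dy: ∂f_2/∂x - ∂f_1/∂y = ∂(-x^2 + 3*x*y - 3*y^2)/∂x - ∂(x*(x + 2))/∂y = -2*x + 3*y
Assembling: d(omega) = (-2*x + 3*y) dx ∧ dy.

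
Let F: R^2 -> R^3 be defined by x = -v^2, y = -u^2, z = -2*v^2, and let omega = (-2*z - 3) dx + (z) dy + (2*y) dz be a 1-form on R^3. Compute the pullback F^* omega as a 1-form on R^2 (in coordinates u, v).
F^* omega = (4*u*v^2) du + (2*v*(4*u^2 - 4*v^2 + 3)) dv

Using F^*(f dg) = (f ∘ F) d(g ∘ F), substitute each coordinate x_i by F_i(u, v) in f_i, and replace dx_i by d F_i = (∂F_i/∂u) du + (∂F_i/∂v) dv.
  For the x component: f_1(F) = 4*v^2 - 3; d F_1 = (0) du + (-2*v) dv
  For the y component: f_2(F) = -2*v^2; d F_2 = (-2*u) du + (0) dv
  For the z component: f_3(F) = -2*u^2; d F_3 = (0) du + (-4*v) dv
Combining and collecting du, dv coefficients:
  coeff of du: 4*u*v^2
  coeff of dv: 2*v*(4*u^2 - 4*v^2 + 3)
F^* omega = (4*u*v^2) du + (2*v*(4*u^2 - 4*v^2 + 3)) dv.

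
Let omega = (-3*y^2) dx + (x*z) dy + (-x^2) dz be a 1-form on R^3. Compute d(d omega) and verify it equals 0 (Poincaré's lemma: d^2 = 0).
d(d omega) = 0

Step 1: d omega = sum_{i<j} (∂f_j/∂x_i - ∂f_i/∂x_j) dx_i ∧ dx_j:
  coeff of dx ∧ dy: 6*y + z
  coeff of dx ∧ dz: -2*x
  coeff of dy ∧ dz: -x
Step 2: Apply d again to each 2-form coefficient. The only possible 3-form in R^3 is dx ∧ dy ∧ dz, with coefficient
  ∂(coeff of dy∧dz)/∂x - ∂(coeff of dx∧dz)/∂y + ∂(coeff of dx∧dy)/∂z
  = ∂/∂x (-x) - ∂/∂y (-2*x) + ∂/∂z (6*y + z).
Each of these terms simplifies to sums of mixed partials that cancel in pairs. The result is 0 (by equality of mixed partials for smooth functions — Schwarz / Clairaut).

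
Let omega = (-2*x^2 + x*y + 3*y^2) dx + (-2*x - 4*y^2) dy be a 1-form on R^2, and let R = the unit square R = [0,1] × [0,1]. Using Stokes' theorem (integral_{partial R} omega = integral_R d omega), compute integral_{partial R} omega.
integral_(partial R) omega = -11/2

Stokes: integral_partial_R omega = integral_R d omega with d omega = (∂Q/∂x - ∂P/∂y) dx ∧ dy.
  ∂Q/∂x = -2
  ∂P/∂y = x + 6*y
  integrand = ∂Q/∂x - ∂P/∂y = -x - 6*y - 2.
Integrating over R: integral_0^1 integral_0^1 (-x - 6*y - 2) dx dy = -11/2.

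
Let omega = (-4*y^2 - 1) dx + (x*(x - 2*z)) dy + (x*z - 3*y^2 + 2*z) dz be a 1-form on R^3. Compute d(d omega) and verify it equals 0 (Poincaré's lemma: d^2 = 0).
d(d omega) = 0

Step 1: d omega = sum_{i<j} (∂f_j/∂x_i - ∂f_i/∂x_j) dx_i ∧ dx_j:
  coeff of dx ∧ dy: 2*x + 8*y - 2*z
  coeff of dx ∧ dz: z
  coeff of dy ∧ dz: 2*x - 6*y
Step 2: Apply d again to each 2-form coefficient. The only possible 3-form in R^3 is dx ∧ dy ∧ dz, with coefficient
  ∂(coeff of dy∧dz)/∂x - ∂(coeff of dx∧dz)/∂y + ∂(coeff of dx∧dy)/∂z
  = ∂/∂x (2*x - 6*y) - ∂/∂y (z) + ∂/∂z (2*x + 8*y - 2*z).
Each of these terms simplifies to sums of mixed partials that cancel in pairs. The result is 0 (by equality of mixed partials for smooth functions — Schwarz / Clairaut).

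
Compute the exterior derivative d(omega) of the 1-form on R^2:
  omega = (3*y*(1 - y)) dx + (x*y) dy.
d(omega) = (7*y - 3) dx ∧ dy

For a 1-form omega = sum_i f_i dx_i, the exterior derivative is
  d(omega) = sum_{i < j} (∂f_j/∂x_i - ∂f_i/∂x_j) dx_i ∧ dx_j.
  coefficient of dx ∧ dy: ∂f_2/∂x - ∂f_1/∂y = ∂(x*y)/∂x - ∂(3*y*(1 - y))/∂y = 7*y - 3
Assembling: d(omega) = (7*y - 3) dx ∧ dy.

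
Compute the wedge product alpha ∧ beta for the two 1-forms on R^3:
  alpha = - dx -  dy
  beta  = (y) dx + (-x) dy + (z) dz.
alpha ∧ beta = (x + y) dx ∧ dy + (-z) dx ∧ dz + (-z) dy ∧ dz

Distribute the wedge, using dx_i ∧ dx_j = -dx_j ∧ dx_i and dx_i ∧ dx_i = 0. For each pair (i, j) with i < j, the coefficient of dx_i ∧ dx_j in alpha ∧ beta is (alpha_i * beta_j - alpha_j * beta_i). Collecting: alpha ∧ beta = (x + y) dx ∧ dy + (-z) dx ∧ dz + (-z) dy ∧ dz.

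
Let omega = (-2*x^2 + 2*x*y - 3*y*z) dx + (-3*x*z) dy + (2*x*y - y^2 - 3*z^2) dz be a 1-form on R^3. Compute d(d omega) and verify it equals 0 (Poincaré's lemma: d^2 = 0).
d(d omega) = 0

Step 1: d omega = sum_{i<j} (∂f_j/∂x_i - ∂f_i/∂x_j) dx_i ∧ dx_j:
  coeff of dx ∧ dy: -2*x
  coeff of dx ∧ dz: 5*y
  coeff of dy ∧ dz: 5*x - 2*y
Step 2: Apply d again to each 2-form coefficient. The only possible 3-form in R^3 is dx ∧ dy ∧ dz, with coefficient
  ∂(coeff of dy∧dz)/∂x - ∂(coeff of dx∧dz)/∂y + ∂(coeff of dx∧dy)/∂z
  = ∂/∂x (5*x - 2*y) - ∂/∂y (5*y) + ∂/∂z (-2*x).
Each of these terms simplifies to sums of mixed partials that cancel in pairs. The result is 0 (by equality of mixed partials for smooth functions — Schwarz / Clairaut).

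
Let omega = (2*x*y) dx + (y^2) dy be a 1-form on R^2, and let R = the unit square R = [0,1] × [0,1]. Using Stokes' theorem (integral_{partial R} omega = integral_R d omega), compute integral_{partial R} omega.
integral_(partial R) omega = -1

Stokes: integral_partial_R omega = integral_R d omega with d omega = (∂Q/∂x - ∂P/∂y) dx ∧ dy.
  ∂Q/∂x = 0
  ∂P/∂y = 2*x
  integrand = ∂Q/∂x - ∂P/∂y = -2*x.
Integrating over R: integral_0^1 integral_0^1 (-2*x) dx dy = -1.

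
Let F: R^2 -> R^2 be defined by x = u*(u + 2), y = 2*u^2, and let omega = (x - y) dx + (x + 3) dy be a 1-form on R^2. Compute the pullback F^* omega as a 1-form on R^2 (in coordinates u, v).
F^* omega = (2*u*(u^2 + 5*u + 8)) du

Using F^*(f dg) = (f ∘ F) d(g ∘ F), substitute each coordinate x_i by F_i(u, v) in f_i, and replace dx_i by d F_i = (∂F_i/∂u) du + (∂F_i/∂v) dv.
  For the x component: f_1(F) = u*(2 - u); d F_1 = (2*u + 2) du + (0) dv
  For the y component: f_2(F) = u^2 + 2*u + 3; d F_2 = (4*u) du + (0) dv
Combining and collecting du, dv coefficients:
  coeff of du: 2*u*(u^2 + 5*u + 8)
  coeff of dv: 0
F^* omega = (2*u*(u^2 + 5*u + 8)) du.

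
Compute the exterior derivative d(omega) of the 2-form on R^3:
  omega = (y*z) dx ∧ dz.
d(omega) = (-z) dx ∧ dy ∧ dz

For a 2-form omega = sum_{i<j} g_{ij} dx_i ∧ dx_j, the exterior derivative is
  d(omega) = sum_{i<j} d(g_{ij}) ∧ dx_i ∧ dx_j = sum_{i<j, k} (∂g_{ij}/∂x_k) dx_k ∧ dx_i ∧ dx_j.
Expand each term, using dx_k ∧ dx_i ∧ dx_j = sgn(permutation) dx_{(a)} ∧ dx_{(b)} ∧ dx_{(c)} with (a < b < c) sorted:
  d(y*z) includes (∂/∂y)(y*z) dy = (z) dy, which multiplied by dx ∧ dz gives (-z) dx ∧ dy ∧ dz
Collecting like 3-forms: d(omega) = (-z) dx ∧ dy ∧ dz.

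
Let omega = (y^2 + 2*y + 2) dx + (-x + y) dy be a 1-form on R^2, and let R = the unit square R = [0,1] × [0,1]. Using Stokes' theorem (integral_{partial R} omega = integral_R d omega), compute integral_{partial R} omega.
integral_(partial R) omega = -4

Stokes: integral_partial_R omega = integral_R d omega with d omega = (∂Q/∂x - ∂P/∂y) dx ∧ dy.
  ∂Q/∂x = -1
  ∂P/∂y = 2*y + 2
  integrand = ∂Q/∂x - ∂P/∂y = -2*y - 3.
Integrating over R: integral_0^1 integral_0^1 (-2*y - 3) dx dy = -4.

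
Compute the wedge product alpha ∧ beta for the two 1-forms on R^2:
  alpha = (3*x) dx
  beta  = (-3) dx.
alpha ∧ beta = 0

Distribute the wedge, using dx_i ∧ dx_j = -dx_j ∧ dx_i and dx_i ∧ dx_i = 0. For each pair (i, j) with i < j, the coefficient of dx_i ∧ dx_j in alpha ∧ beta is (alpha_i * beta_j - alpha_j * beta_i). Collecting: alpha ∧ beta = 0.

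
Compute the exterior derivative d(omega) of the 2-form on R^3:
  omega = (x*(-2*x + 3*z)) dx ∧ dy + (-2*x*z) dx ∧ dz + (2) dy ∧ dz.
d(omega) = (3*x) dx ∧ dy ∧ dz

For a 2-form omega = sum_{i<j} g_{ij} dx_i ∧ dx_j, the exterior derivative is
  d(omega) = sum_{i<j} d(g_{ij}) ∧ dx_i ∧ dx_j = sum_{i<j, k} (∂g_{ij}/∂x_k) dx_k ∧ dx_i ∧ dx_j.
Expand each term, using dx_k ∧ dx_i ∧ dx_j = sgn(permutation) dx_{(a)} ∧ dx_{(b)} ∧ dx_{(c)} with (a < b < c) sorted:
  d(x*(-2*x + 3*z)) includes (∂/∂z)(x*(-2*x + 3*z)) dz = (3*x) dz, which multiplied by dx ∧ dy gives (3*x) dx ∧ dy ∧ dz
Collecting like 3-forms: d(omega) = (3*x) dx ∧ dy ∧ dz.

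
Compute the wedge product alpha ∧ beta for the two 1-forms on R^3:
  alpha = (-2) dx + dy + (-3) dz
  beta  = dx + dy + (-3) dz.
alpha ∧ beta = (-3) dx ∧ dy + (9) dx ∧ dz

Distribute the wedge, using dx_i ∧ dx_j = -dx_j ∧ dx_i and dx_i ∧ dx_i = 0. For each pair (i, j) with i < j, the coefficient of dx_i ∧ dx_j in alpha ∧ beta is (alpha_i * beta_j - alpha_j * beta_i). Collecting: alpha ∧ beta = (-3) dx ∧ dy + (9) dx ∧ dz.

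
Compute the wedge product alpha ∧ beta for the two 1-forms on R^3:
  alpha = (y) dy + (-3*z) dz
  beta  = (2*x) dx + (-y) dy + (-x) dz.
alpha ∧ beta = (-2*x*y) dx ∧ dy + (-y*(x + 3*z)) dy ∧ dz + (6*x*z) dx ∧ dz

Distribute the wedge, using dx_i ∧ dx_j = -dx_j ∧ dx_i and dx_i ∧ dx_i = 0. For each pair (i, j) with i < j, the coefficient of dx_i ∧ dx_j in alpha ∧ beta is (alpha_i * beta_j - alpha_j * beta_i). Collecting: alpha ∧ beta = (-2*x*y) dx ∧ dy + (-y*(x + 3*z)) dy ∧ dz + (6*x*z) dx ∧ dz.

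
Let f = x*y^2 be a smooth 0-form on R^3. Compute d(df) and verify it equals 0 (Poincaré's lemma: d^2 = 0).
d(df) = 0

Step 1: df = sum_i (∂f/∂x_i) dx_i = (y^2) dx + (2*x*y) dy + (0) dz.
Step 2: Apply d again. Using the 1-form formula, the coefficient of dx ∧ dy in d(df) is ∂^2 f/∂x ∂y - ∂^2 f/∂y ∂x = (2*y) - (2*y) = 0 (equality of mixed partials for smooth f).
Similarly for dx ∧ dz and dy ∧ dz — all coefficients vanish. So d(df) = 0.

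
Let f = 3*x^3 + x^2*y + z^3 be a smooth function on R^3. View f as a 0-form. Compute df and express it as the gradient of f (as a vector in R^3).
df = (x*(9*x + 2*y)) dx + (x^2) dy + (3*z^2) dz; grad f = (x*(9*x + 2*y), x^2, 3*z^2)

For a 0-form f, d f = (∂f/∂x) dx + (∂f/∂y) dy + (∂f/∂z) dz. The components of the vector representation are exactly the entries of grad f in Cartesian coordinates:
  ∂f/∂x = x*(9*x + 2*y)
  ∂f/∂y = x^2
  ∂f/∂z = 3*z^2.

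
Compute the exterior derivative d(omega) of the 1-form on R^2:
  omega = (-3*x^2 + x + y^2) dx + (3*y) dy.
d(omega) = (-2*y) dx ∧ dy

For a 1-form omega = sum_i f_i dx_i, the exterior derivative is
  d(omega) = sum_{i < j} (∂f_j/∂x_i - ∂f_i/∂x_j) dx_i ∧ dx_j.
  coefficient of dx ∧ dy: ∂f_2/∂x - ∂f_1/∂y = ∂(3*y)/∂x - ∂(-3*x^2 + x + y^2)/∂y = -2*y
Assembling: d(omega) = (-2*y) dx ∧ dy.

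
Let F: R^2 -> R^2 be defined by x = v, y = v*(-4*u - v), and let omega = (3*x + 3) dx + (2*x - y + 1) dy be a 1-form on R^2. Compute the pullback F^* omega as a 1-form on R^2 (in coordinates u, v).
F^* omega = (4*v*(-4*u*v - v^2 - 2*v - 1)) du + (-16*u^2*v - 12*u*v^2 - 8*u*v - 4*u - 2*v^3 - 4*v^2 + v + 3) dv

Using F^*(f dg) = (f ∘ F) d(g ∘ F), substitute each coordinate x_i by F_i(u, v) in f_i, and replace dx_i by d F_i = (∂F_i/∂u) du + (∂F_i/∂v) dv.
  For the x component: f_1(F) = 3*v + 3; d F_1 = (0) du + (1) dv
  For the y component: f_2(F) = 4*u*v + v^2 + 2*v + 1; d F_2 = (-4*v) du + (-4*u - 2*v) dv
Combining and collecting du, dv coefficients:
  coeff of du: 4*v*(-4*u*v - v^2 - 2*v - 1)
  coeff of dv: -16*u^2*v - 12*u*v^2 - 8*u*v - 4*u - 2*v^3 - 4*v^2 + v + 3
F^* omega = (4*v*(-4*u*v - v^2 - 2*v - 1)) du + (-16*u^2*v - 12*u*v^2 - 8*u*v - 4*u - 2*v^3 - 4*v^2 + v + 3) dv.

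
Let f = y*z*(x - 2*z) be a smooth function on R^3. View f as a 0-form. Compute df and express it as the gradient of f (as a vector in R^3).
df = (y*z) dx + (z*(x - 2*z)) dy + (y*(x - 4*z)) dz; grad f = (y*z, z*(x - 2*z), y*(x - 4*z))

For a 0-form f, d f = (∂f/∂x) dx + (∂f/∂y) dy + (∂f/∂z) dz. The components of the vector representation are exactly the entries of grad f in Cartesian coordinates:
  ∂f/∂x = y*z
  ∂f/∂y = z*(x - 2*z)
  ∂f/∂z = y*(x - 4*z).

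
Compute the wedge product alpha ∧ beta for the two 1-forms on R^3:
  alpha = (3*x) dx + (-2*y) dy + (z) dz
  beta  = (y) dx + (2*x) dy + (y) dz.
alpha ∧ beta = (6*x^2 + 2*y^2) dx ∧ dy + (y*(3*x - z)) dx ∧ dz + (-2*x*z - 2*y^2) dy ∧ dz

Distribute the wedge, using dx_i ∧ dx_j = -dx_j ∧ dx_i and dx_i ∧ dx_i = 0. For each pair (i, j) with i < j, the coefficient of dx_i ∧ dx_j in alpha ∧ beta is (alpha_i * beta_j - alpha_j * beta_i). Collecting: alpha ∧ beta = (6*x^2 + 2*y^2) dx ∧ dy + (y*(3*x - z)) dx ∧ dz + (-2*x*z - 2*y^2) dy ∧ dz.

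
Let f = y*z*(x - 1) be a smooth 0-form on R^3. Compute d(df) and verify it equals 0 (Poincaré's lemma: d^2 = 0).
d(df) = 0

Step 1: df = sum_i (∂f/∂x_i) dx_i = (y*z) dx + (z*(x - 1)) dy + (y*(x - 1)) dz.
Step 2: Apply d again. Using the 1-form formula, the coefficient of dx ∧ dy in d(df) is ∂^2 f/∂x ∂y - ∂^2 f/∂y ∂x = (z) - (z) = 0 (equality of mixed partials for smooth f).
Similarly for dx ∧ dz and dy ∧ dz — all coefficients vanish. So d(df) = 0.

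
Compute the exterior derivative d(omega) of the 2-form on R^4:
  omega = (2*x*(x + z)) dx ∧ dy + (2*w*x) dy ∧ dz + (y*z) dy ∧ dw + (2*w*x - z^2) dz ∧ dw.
d(omega) = (2*w + 2*x) dx ∧ dy ∧ dz + (2*x - y) dy ∧ dz ∧ dw + (2*w) dx ∧ dz ∧ dw

For a 2-form omega = sum_{i<j} g_{ij} dx_i ∧ dx_j, the exterior derivative is
  d(omega) = sum_{i<j} d(g_{ij}) ∧ dx_i ∧ dx_j = sum_{i<j, k} (∂g_{ij}/∂x_k) dx_k ∧ dx_i ∧ dx_j.
Expand each term, using dx_k ∧ dx_i ∧ dx_j = sgn(permutation) dx_{(a)} ∧ dx_{(b)} ∧ dx_{(c)} with (a < b < c) sorted:
  d(2*x*(x + z)) includes (∂/∂z)(2*x*(x + z)) dz = (2*x) dz, which multiplied by dx ∧ dy gives (2*x) dx ∧ dy ∧ dz
  d(2*w*x) includes (∂/∂x)(2*w*x) dx = (2*w) dx, which multiplied by dy ∧ dz gives (2*w) dx ∧ dy ∧ dz
  d(2*w*x) includes (∂/∂w)(2*w*x) dw = (2*x) dw, which multiplied by dy ∧ dz gives (2*x) dy ∧ dz ∧ dw
  d(y*z) includes (∂/∂z)(y*z) dz = (y) dz, which multiplied by dy ∧ dw gives (-y) dy ∧ dz ∧ dw
  d(2*w*x - z^2) includes (∂/∂x)(2*w*x - z^2) dx = (2*w) dx, which multiplied by dz ∧ dw gives (2*w) dx ∧ dz ∧ dw
Collecting like 3-forms: d(omega) = (2*w + 2*x) dx ∧ dy ∧ dz + (2*x - y) dy ∧ dz ∧ dw + (2*w) dx ∧ dz ∧ dw.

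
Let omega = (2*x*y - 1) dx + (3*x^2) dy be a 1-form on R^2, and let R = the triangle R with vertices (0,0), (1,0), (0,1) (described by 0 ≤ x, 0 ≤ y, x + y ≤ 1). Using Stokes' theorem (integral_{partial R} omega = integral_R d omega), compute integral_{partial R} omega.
integral_(partial R) omega = 2/3

Stokes: integral_partial_R omega = integral_R d omega with d omega = (∂Q/∂x - ∂P/∂y) dx ∧ dy.
  ∂Q/∂x = 6*x
  ∂P/∂y = 2*x
  integrand = ∂Q/∂x - ∂P/∂y = 4*x.
Integrating over R: integral_0^1 integral_0^{1-x} (4*x) dy dx = 2/3.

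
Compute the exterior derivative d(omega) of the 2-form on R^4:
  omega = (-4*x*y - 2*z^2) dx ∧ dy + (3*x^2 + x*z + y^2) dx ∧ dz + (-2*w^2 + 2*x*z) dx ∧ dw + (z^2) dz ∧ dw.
d(omega) = (-2*y - 4*z) dx ∧ dy ∧ dz + (-2*x) dx ∧ dz ∧ dw

For a 2-form omega = sum_{i<j} g_{ij} dx_i ∧ dx_j, the exterior derivative is
  d(omega) = sum_{i<j} d(g_{ij}) ∧ dx_i ∧ dx_j = sum_{i<j, k} (∂g_{ij}/∂x_k) dx_k ∧ dx_i ∧ dx_j.
Expand each term, using dx_k ∧ dx_i ∧ dx_j = sgn(permutation) dx_{(a)} ∧ dx_{(b)} ∧ dx_{(c)} with (a < b < c) sorted:
  d(-4*x*y - 2*z^2) includes (∂/∂z)(-4*x*y - 2*z^2) dz = (-4*z) dz, which multiplied by dx ∧ dy gives (-4*z) dx ∧ dy ∧ dz
  d(3*x^2 + x*z + y^2) includes (∂/∂y)(3*x^2 + x*z + y^2) dy = (2*y) dy, which multiplied by dx ∧ dz gives (-2*y) dx ∧ dy ∧ dz
  d(-2*w^2 + 2*x*z) includes (∂/∂z)(-2*w^2 + 2*x*z) dz = (2*x) dz, which multiplied by dx ∧ dw gives (-2*x) dx ∧ dz ∧ dw
Collecting like 3-forms: d(omega) = (-2*y - 4*z) dx ∧ dy ∧ dz + (-2*x) dx ∧ dz ∧ dw.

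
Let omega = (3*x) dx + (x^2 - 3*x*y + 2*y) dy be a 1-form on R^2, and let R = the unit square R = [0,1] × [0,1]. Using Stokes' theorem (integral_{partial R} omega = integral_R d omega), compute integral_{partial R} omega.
integral_(partial R) omega = -1/2

Stokes: integral_partial_R omega = integral_R d omega with d omega = (∂Q/∂x - ∂P/∂y) dx ∧ dy.
  ∂Q/∂x = 2*x - 3*y
  ∂P/∂y = 0
  integrand = ∂Q/∂x - ∂P/∂y = 2*x - 3*y.
Integrating over R: integral_0^1 integral_0^1 (2*x - 3*y) dx dy = -1/2.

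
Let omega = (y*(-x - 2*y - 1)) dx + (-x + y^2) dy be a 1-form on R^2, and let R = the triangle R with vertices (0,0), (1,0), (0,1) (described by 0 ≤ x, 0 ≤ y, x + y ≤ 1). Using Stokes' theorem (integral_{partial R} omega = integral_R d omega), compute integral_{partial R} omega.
integral_(partial R) omega = 5/6

Stokes: integral_partial_R omega = integral_R d omega with d omega = (∂Q/∂x - ∂P/∂y) dx ∧ dy.
  ∂Q/∂x = -1
  ∂P/∂y = -x - 4*y - 1
  integrand = ∂Q/∂x - ∂P/∂y = x + 4*y.
Integrating over R: integral_0^1 integral_0^{1-x} (x + 4*y) dy dx = 5/6.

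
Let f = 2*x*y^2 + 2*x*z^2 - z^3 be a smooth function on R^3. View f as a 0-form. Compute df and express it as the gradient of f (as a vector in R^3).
df = (2*y^2 + 2*z^2) dx + (4*x*y) dy + (z*(4*x - 3*z)) dz; grad f = (2*y^2 + 2*z^2, 4*x*y, z*(4*x - 3*z))

For a 0-form f, d f = (∂f/∂x) dx + (∂f/∂y) dy + (∂f/∂z) dz. The components of the vector representation are exactly the entries of grad f in Cartesian coordinates:
  ∂f/∂x = 2*y^2 + 2*z^2
  ∂f/∂y = 4*x*y
  ∂f/∂z = z*(4*x - 3*z).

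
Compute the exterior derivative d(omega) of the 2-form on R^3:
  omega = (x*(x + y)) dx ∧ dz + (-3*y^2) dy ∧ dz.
d(omega) = (-x) dx ∧ dy ∧ dz

For a 2-form omega = sum_{i<j} g_{ij} dx_i ∧ dx_j, the exterior derivative is
  d(omega) = sum_{i<j} d(g_{ij}) ∧ dx_i ∧ dx_j = sum_{i<j, k} (∂g_{ij}/∂x_k) dx_k ∧ dx_i ∧ dx_j.
Expand each term, using dx_k ∧ dx_i ∧ dx_j = sgn(permutation) dx_{(a)} ∧ dx_{(b)} ∧ dx_{(c)} with (a < b < c) sorted:
  d(x*(x + y)) includes (∂/∂y)(x*(x + y)) dy = (x) dy, which multiplied by dx ∧ dz gives (-x) dx ∧ dy ∧ dz
Collecting like 3-forms: d(omega) = (-x) dx ∧ dy ∧ dz.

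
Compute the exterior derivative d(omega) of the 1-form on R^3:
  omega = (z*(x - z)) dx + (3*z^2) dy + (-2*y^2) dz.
d(omega) = (-x + 2*z) dx ∧ dz + (-4*y - 6*z) dy ∧ dz

For a 1-form omega = sum_i f_i dx_i, the exterior derivative is
  d(omega) = sum_{i < j} (∂f_j/∂x_i - ∂f_i/∂x_j) dx_i ∧ dx_j.
  coefficient of dx ∧ dz: ∂f_3/∂x - ∂f_1/∂z = ∂(-2*y^2)/∂x - ∂(z*(x - z))/∂z = -x + 2*z
  coefficient of dy ∧ dz: ∂f_3/∂y - ∂f_2/∂z = ∂(-2*y^2)/∂y - ∂(3*z^2)/∂z = -4*y - 6*z
Assembling: d(omega) = (-x + 2*z) dx ∧ dz + (-4*y - 6*z) dy ∧ dz.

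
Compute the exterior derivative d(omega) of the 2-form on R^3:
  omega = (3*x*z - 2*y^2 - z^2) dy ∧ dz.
d(omega) = (3*z) dx ∧ dy ∧ dz

For a 2-form omega = sum_{i<j} g_{ij} dx_i ∧ dx_j, the exterior derivative is
  d(omega) = sum_{i<j} d(g_{ij}) ∧ dx_i ∧ dx_j = sum_{i<j, k} (∂g_{ij}/∂x_k) dx_k ∧ dx_i ∧ dx_j.
Expand each term, using dx_k ∧ dx_i ∧ dx_j = sgn(permutation) dx_{(a)} ∧ dx_{(b)} ∧ dx_{(c)} with (a < b < c) sorted:
  d(3*x*z - 2*y^2 - z^2) includes (∂/∂x)(3*x*z - 2*y^2 - z^2) dx = (3*z) dx, which multiplied by dy ∧ dz gives (3*z) dx ∧ dy ∧ dz
Collecting like 3-forms: d(omega) = (3*z) dx ∧ dy ∧ dz.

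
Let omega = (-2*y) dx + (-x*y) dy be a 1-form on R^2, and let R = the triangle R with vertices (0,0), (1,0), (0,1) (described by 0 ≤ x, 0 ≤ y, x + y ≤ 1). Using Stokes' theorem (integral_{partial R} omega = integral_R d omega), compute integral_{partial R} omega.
integral_(partial R) omega = 5/6

Stokes: integral_partial_R omega = integral_R d omega with d omega = (∂Q/∂x - ∂P/∂y) dx ∧ dy.
  ∂Q/∂x = -y
  ∂P/∂y = -2
  integrand = ∂Q/∂x - ∂P/∂y = 2 - y.
Integrating over R: integral_0^1 integral_0^{1-x} (2 - y) dy dx = 5/6.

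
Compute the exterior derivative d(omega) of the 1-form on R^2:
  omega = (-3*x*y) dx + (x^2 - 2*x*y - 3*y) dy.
d(omega) = (5*x - 2*y) dx ∧ dy

For a 1-form omega = sum_i f_i dx_i, the exterior derivative is
  d(omega) = sum_{i < j} (∂f_j/∂x_i - ∂f_i/∂x_j) dx_i ∧ dx_j.
  coefficient of dx ∧ dy: ∂f_2/∂x - ∂f_1/∂y = ∂(x^2 - 2*x*y - 3*y)/∂x - ∂(-3*x*y)/∂y = 5*x - 2*y
Assembling: d(omega) = (5*x - 2*y) dx ∧ dy.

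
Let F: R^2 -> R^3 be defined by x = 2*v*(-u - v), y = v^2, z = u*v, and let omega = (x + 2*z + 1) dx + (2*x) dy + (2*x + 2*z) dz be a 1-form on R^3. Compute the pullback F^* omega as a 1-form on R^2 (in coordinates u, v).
F^* omega = (2*v*(-u*v - 1)) du + (-2*u^2*v - 8*u*v^2 - 2*u - 4*v) dv

Using F^*(f dg) = (f ∘ F) d(g ∘ F), substitute each coordinate x_i by F_i(u, v) in f_i, and replace dx_i by d F_i = (∂F_i/∂u) du + (∂F_i/∂v) dv.
  For the x component: f_1(F) = 1 - 2*v^2; d F_1 = (-2*v) du + (-2*u - 4*v) dv
  For the y component: f_2(F) = 4*v*(-u - v); d F_2 = (0) du + (2*v) dv
  For the z component: f_3(F) = 2*v*(-u - 2*v); d F_3 = (v) du + (u) dv
Combining and collecting du, dv coefficients:
  coeff of du: 2*v*(-u*v - 1)
  coeff of dv: -2*u^2*v - 8*u*v^2 - 2*u - 4*v
F^* omega = (2*v*(-u*v - 1)) du + (-2*u^2*v - 8*u*v^2 - 2*u - 4*v) dv.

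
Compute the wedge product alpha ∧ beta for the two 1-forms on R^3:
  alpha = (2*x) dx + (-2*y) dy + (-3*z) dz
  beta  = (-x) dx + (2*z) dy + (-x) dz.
alpha ∧ beta = (2*x*(-y + 2*z)) dx ∧ dy + (-x*(2*x + 3*z)) dx ∧ dz + (2*x*y + 6*z^2) dy ∧ dz

Distribute the wedge, using dx_i ∧ dx_j = -dx_j ∧ dx_i and dx_i ∧ dx_i = 0. For each pair (i, j) with i < j, the coefficient of dx_i ∧ dx_j in alpha ∧ beta is (alpha_i * beta_j - alpha_j * beta_i). Collecting: alpha ∧ beta = (2*x*(-y + 2*z)) dx ∧ dy + (-x*(2*x + 3*z)) dx ∧ dz + (2*x*y + 6*z^2) dy ∧ dz.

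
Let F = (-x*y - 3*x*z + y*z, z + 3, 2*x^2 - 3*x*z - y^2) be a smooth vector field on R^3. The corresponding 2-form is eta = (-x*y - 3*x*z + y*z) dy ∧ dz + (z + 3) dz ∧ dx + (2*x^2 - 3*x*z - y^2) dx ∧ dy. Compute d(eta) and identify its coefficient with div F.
d(eta) = (-3*x - y - 3*z) dx ∧ dy ∧ dz; div F = -3*x - y - 3*z

For a 2-form in R^3 of the form above, applying d gives a 3-form with coefficient ∂P/∂x + ∂Q/∂y + ∂R/∂z:
  ∂P/∂x = -y - 3*z
  ∂Q/∂y = 0
  ∂R/∂z = -3*x
Sum = -3*x - y - 3*z, which is exactly div F.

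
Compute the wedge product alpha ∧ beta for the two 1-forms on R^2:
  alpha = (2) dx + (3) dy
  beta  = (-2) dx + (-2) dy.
alpha ∧ beta = (2) dx ∧ dy

Distribute the wedge, using dx_i ∧ dx_j = -dx_j ∧ dx_i and dx_i ∧ dx_i = 0. For each pair (i, j) with i < j, the coefficient of dx_i ∧ dx_j in alpha ∧ beta is (alpha_i * beta_j - alpha_j * beta_i). Collecting: alpha ∧ beta = (2) dx ∧ dy.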